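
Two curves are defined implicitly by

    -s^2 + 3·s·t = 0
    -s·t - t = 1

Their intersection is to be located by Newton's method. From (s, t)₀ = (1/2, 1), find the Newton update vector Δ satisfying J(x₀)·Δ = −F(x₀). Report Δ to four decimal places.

(1.2500, -2.5000)

At (1/2, 1): F = (1.2500, -2.5000).
Jacobian J = [[-2·s + 3·t, 3·s], [-t, -s - 1]].
At the point, J = [[2.0000, 1.5000], [-1.0000, -1.5000]] (det J = -1.5000).
Solving J·Δ = −F gives Δ = (1.2500, -2.5000).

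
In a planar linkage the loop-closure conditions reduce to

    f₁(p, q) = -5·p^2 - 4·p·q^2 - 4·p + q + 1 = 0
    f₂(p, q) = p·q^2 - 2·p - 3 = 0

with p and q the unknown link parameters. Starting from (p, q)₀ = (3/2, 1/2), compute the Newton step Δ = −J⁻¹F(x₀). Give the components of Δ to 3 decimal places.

(-1.394, 2.124)

At (3/2, 1/2): F = (-17.250, -5.625).
Jacobian J = [[-10·p - 4·q^2 - 4, -8·p·q + 1], [q^2 - 2, 2·p·q]].
At the point, J = [[-20.000, -5.000], [-1.750, 1.500]] (det J = -38.750).
Solving J·Δ = −F gives Δ = (-1.394, 2.124).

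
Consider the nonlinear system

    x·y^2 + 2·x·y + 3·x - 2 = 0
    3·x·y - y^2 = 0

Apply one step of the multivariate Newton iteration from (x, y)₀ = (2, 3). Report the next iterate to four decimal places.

(1.0000, 2.0000)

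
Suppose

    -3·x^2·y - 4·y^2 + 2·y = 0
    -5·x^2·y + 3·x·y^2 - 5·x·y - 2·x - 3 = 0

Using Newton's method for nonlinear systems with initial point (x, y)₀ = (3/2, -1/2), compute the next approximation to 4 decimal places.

At (3/2, -1/2): F = (1.3750, 4.5000).
Jacobian J = [[-6·x·y, -3·x^2 - 8·y + 2], [-10·x·y + 3·y^2 - 5·y - 2, -5·x^2 + 6·x·y - 5·x]].
At the point, J = [[4.5000, -0.7500], [8.7500, -23.2500]] (det J = -98.0625).
Solving J·Δ = −F gives Δ = (-0.2916, 0.0838).
Then the next iterate is (x, y)₁ = (1.2084, -0.4162).

(1.2084, -0.4162)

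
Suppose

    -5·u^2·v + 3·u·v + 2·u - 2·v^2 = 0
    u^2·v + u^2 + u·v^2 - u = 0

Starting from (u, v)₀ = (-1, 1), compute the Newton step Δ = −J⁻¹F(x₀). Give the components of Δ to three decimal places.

(0.571, -0.286)

At (-1, 1): F = (-12.000, 2.000).
Jacobian J = [[-10·u·v + 3·v + 2, -5·u^2 + 3·u - 4·v], [2·u·v + 2·u + v^2 - 1, u^2 + 2·u·v]].
At the point, J = [[15.000, -12.000], [-4.000, -1.000]] (det J = -63.000).
Solving J·Δ = −F gives Δ = (0.571, -0.286).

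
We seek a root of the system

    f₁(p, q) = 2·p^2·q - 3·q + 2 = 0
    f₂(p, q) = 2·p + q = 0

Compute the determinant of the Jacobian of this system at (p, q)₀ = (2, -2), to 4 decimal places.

J = [[4·p·q, 2·p^2 - 3], [2, 1]].
At the point, J = [[-16.0000, 5.0000], [2.0000, 1.0000]].
det J = -26.0000.

-26.0000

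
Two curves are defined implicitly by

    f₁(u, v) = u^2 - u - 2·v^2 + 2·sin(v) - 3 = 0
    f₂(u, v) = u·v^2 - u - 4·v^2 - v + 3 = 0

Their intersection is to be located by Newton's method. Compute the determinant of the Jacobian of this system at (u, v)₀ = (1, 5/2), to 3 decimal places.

44.912

J = [[2·u - 1, -4·v + 2·cos(v)], [v^2 - 1, 2·u·v - 8·v - 1]].
At the point, J = [[1.000, -11.60229], [5.250, -16.000]].
det J = 44.912.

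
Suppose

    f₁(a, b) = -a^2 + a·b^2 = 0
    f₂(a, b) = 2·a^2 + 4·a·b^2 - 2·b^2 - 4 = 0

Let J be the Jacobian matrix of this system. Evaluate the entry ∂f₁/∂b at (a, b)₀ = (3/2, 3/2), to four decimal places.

4.5000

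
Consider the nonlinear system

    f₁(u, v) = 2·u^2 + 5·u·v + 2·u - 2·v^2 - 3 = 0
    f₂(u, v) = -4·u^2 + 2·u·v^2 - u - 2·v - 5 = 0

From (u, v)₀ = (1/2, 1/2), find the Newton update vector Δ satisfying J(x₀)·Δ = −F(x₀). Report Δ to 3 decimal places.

At (1/2, 1/2): F = (-0.750, -7.250).
Jacobian J = [[4·u + 5·v + 2, 5·u - 4·v], [-8·u + 2·v^2 - 1, 4·u·v - 2]].
At the point, J = [[6.500, 0.500], [-4.500, -1.000]] (det J = -4.250).
Solving J·Δ = −F gives Δ = (1.029, -11.882).

(1.029, -11.882)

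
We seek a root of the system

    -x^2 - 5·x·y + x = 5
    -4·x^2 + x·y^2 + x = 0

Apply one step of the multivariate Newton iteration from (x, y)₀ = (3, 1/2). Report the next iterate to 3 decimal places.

(1.518, 0.008)

At (3, 1/2): F = (-18.500, -32.250).
Jacobian J = [[-2·x - 5·y + 1, -5·x], [-8·x + y^2 + 1, 2·x·y]].
At the point, J = [[-7.500, -15.000], [-22.750, 3.000]] (det J = -363.750).
Solving J·Δ = −F gives Δ = (-1.482, -0.492).
Then the next iterate is (x, y)₁ = (1.518, 0.008).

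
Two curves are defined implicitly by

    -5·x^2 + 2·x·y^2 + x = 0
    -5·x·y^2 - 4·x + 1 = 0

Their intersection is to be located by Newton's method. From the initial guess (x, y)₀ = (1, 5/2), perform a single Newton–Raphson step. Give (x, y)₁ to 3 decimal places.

(0.509, 1.822)

At (1, 5/2): F = (8.500, -34.250).
Jacobian J = [[-10·x + 2·y^2 + 1, 4·x·y], [-5·y^2 - 4, -10·x·y]].
At the point, J = [[3.500, 10.000], [-35.250, -25.000]] (det J = 265.000).
Solving J·Δ = −F gives Δ = (-0.491, -0.678).
Then the next iterate is (x, y)₁ = (0.509, 1.822).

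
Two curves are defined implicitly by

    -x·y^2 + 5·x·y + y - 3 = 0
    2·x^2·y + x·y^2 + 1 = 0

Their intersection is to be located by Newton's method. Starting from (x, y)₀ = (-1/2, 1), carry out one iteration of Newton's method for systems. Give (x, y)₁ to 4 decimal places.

(0.5000, 1.0000)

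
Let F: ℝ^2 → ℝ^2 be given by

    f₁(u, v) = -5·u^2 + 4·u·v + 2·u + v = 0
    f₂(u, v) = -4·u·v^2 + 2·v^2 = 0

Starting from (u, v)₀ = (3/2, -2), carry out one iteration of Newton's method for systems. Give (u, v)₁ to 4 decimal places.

(0.4107, -2.0893)

At (3/2, -2): F = (-22.2500, -16.0000).
Jacobian J = [[-10·u + 4·v + 2, 4·u + 1], [-4·v^2, -8·u·v + 4·v]].
At the point, J = [[-21.0000, 7.0000], [-16.0000, 16.0000]] (det J = -224.0000).
Solving J·Δ = −F gives Δ = (-1.0893, -0.0893).
Then the next iterate is (u, v)₁ = (0.4107, -2.0893).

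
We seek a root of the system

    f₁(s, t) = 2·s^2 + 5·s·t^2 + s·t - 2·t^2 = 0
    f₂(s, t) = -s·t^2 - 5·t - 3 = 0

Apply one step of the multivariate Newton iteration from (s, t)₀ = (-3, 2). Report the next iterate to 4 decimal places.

At (-3, 2): F = (-56.0000, -1.0000).
Jacobian J = [[4·s + 5·t^2 + t, 10·s·t + s - 4·t], [-t^2, -2·s·t - 5]].
At the point, J = [[10.0000, -71.0000], [-4.0000, 7.0000]] (det J = -214.0000).
Solving J·Δ = −F gives Δ = (-2.1636, -1.0935).
Then the next iterate is (s, t)₁ = (-5.1636, 0.9065).

(-5.1636, 0.9065)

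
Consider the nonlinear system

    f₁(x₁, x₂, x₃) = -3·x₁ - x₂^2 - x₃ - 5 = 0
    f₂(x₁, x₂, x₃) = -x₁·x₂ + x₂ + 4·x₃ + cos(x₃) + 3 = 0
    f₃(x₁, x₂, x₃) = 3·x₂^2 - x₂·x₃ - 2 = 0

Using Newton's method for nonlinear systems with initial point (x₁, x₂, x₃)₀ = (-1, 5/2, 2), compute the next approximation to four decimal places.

(-0.5364, 0.8980, -1.6305)

At (-1, 5/2, 2): F = (-10.2500, 15.583853, 11.7500).
Jacobian J = [[-3, -2·x₂, -1], [-x₂, -x₁ + 1, -sin(x₃) + 4], [0, 6·x₂ - x₃, -x₂]].
At the point, J = [[-3.0000, -5.0000, -1.0000], [-2.5000, 2.0000, 3.090703], [0.0000, 13.0000, -2.5000]] (det J = 199.287400).
Solving J·Δ = −F gives Δ = (0.4636, -1.6020, -3.6305).
Then the next iterate is (x₁, x₂, x₃)₁ = (-0.5364, 0.8980, -1.6305).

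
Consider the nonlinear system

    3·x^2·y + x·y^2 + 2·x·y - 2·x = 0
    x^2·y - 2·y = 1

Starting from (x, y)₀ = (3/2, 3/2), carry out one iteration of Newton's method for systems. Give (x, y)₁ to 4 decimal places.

At (3/2, 3/2): F = (15.0000, -0.6250).
Jacobian J = [[6·x·y + y^2 + 2·y - 2, 3·x^2 + 2·x·y + 2·x], [2·x·y, x^2 - 2]].
At the point, J = [[16.7500, 14.2500], [4.5000, 0.2500]] (det J = -59.9375).
Solving J·Δ = −F gives Δ = (0.2112, -1.3008).
Then the next iterate is (x, y)₁ = (1.7112, 0.1992).

(1.7112, 0.1992)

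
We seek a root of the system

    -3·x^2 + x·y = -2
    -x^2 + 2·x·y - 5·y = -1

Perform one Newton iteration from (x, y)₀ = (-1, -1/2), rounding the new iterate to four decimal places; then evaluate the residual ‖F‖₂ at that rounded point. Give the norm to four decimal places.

0.1617

At (-1, -1/2): F = (-0.5000, 3.5000).
Jacobian J = [[-6·x + y, x], [-2·x + 2·y, 2·x - 5]].
At the point, J = [[5.5000, -1.0000], [1.0000, -7.0000]] (det J = -37.5000).
Solving J·Δ = −F gives Δ = (0.1867, 0.5267).
Then the next iterate is (x, y)₁ = (-0.8133, 0.0267).
Re-evaluating at (-0.8133, 0.0267): F = (-0.006086, 0.161613), so ‖F‖₂ = 0.1617.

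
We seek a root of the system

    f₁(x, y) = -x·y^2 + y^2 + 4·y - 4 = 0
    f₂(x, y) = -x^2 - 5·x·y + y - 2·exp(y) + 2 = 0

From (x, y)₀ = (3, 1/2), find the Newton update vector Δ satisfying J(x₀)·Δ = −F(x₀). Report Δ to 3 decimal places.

(-3.650, 0.794)

At (3, 1/2): F = (-2.500, -17.29744).
Jacobian J = [[-y^2, -2·x·y + 2·y + 4], [-2·x - 5·y, -5·x - 2·exp(y) + 1]].
At the point, J = [[-0.250, 2.000], [-8.500, -17.29744]] (det J = 21.32436).
Solving J·Δ = −F gives Δ = (-3.650, 0.794).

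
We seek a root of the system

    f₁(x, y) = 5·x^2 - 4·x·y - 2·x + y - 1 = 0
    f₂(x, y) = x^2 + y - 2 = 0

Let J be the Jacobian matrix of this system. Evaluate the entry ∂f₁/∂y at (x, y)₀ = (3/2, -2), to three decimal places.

∂f₁/∂y = -4·x + 1.
At (3/2, -2) this is -5.000.

-5.000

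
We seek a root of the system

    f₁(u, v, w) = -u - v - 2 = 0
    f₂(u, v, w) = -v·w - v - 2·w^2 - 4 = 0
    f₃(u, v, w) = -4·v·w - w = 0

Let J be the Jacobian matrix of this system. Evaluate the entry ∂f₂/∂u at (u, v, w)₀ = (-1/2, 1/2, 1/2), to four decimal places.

∂f₂/∂u = 0.
At (-1/2, 1/2, 1/2) this is 0.0000.

0.0000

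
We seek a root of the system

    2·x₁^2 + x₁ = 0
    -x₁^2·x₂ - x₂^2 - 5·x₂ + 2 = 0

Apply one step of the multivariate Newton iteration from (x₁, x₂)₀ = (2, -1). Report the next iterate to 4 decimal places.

(0.8889, -0.2063)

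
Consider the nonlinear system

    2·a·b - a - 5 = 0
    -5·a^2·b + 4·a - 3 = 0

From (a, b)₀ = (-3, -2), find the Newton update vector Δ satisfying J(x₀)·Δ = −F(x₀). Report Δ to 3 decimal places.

At (-3, -2): F = (10.000, 75.000).
Jacobian J = [[2·b - 1, 2·a], [-10·a·b + 4, -5·a^2]].
At the point, J = [[-5.000, -6.000], [-56.000, -45.000]] (det J = -111.000).
Solving J·Δ = −F gives Δ = (0.000, 1.667).

(0.000, 1.667)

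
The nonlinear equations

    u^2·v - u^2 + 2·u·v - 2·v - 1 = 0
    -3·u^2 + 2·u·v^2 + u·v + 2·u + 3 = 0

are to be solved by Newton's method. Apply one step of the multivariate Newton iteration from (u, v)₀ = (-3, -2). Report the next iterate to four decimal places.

(-2.2388, -0.6567)

At (-3, -2): F = (-12.0000, -48.0000).
Jacobian J = [[2·u·v - 2·u + 2·v, u^2 + 2·u - 2], [-6·u + 2·v^2 + v + 2, 4·u·v + u]].
At the point, J = [[14.0000, 1.0000], [26.0000, 21.0000]] (det J = 268.0000).
Solving J·Δ = −F gives Δ = (0.7612, 1.3433).
Then the next iterate is (u, v)₁ = (-2.2388, -0.6567).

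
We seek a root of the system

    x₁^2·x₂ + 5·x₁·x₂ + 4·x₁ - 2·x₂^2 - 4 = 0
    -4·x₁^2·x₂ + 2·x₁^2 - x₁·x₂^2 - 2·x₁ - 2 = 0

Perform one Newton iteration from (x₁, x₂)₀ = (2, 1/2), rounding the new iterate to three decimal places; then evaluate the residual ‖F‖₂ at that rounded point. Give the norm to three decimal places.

3.679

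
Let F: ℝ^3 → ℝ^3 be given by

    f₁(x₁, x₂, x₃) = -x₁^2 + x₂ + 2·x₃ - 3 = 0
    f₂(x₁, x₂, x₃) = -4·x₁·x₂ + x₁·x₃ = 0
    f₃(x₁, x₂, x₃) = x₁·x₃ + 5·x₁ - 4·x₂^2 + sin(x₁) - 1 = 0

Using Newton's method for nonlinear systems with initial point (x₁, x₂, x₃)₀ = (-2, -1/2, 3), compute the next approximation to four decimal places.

At (-2, -1/2, 3): F = (-1.5000, -10.0000, -18.909297).
Jacobian J = [[-2·x₁, 1, 2], [-4·x₂ + x₃, -4·x₁, x₁], [x₃ + cos(x₁) + 5, -8·x₂, x₁]].
At the point, J = [[4.0000, 1.0000, 2.0000], [5.0000, 8.0000, -2.0000], [7.583853, 4.0000, -2.0000]] (det J = -118.509357).
Solving J·Δ = −F gives Δ = (2.1295, -0.8517, -3.0832).
Then the next iterate is (x₁, x₂, x₃)₁ = (0.1295, -1.3517, -0.0832).

(0.1295, -1.3517, -0.0832)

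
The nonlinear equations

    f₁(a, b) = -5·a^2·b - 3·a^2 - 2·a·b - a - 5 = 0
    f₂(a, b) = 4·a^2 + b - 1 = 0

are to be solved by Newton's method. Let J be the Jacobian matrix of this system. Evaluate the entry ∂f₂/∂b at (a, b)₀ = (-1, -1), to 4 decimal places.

1.0000

∂f₂/∂b = 1.
At (-1, -1) this is 1.0000.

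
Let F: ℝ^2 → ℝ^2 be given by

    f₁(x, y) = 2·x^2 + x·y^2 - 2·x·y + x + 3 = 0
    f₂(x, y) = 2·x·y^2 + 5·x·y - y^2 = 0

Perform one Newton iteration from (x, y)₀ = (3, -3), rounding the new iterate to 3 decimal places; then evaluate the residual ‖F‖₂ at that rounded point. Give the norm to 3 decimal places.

13.206

At (3, -3): F = (69.000, 0.000).
Jacobian J = [[4·x + y^2 - 2·y + 1, 2·x·y - 2·x], [2·y^2 + 5·y, 4·x·y + 5·x - 2·y]].
At the point, J = [[28.000, -24.000], [3.000, -15.000]] (det J = -348.000).
Solving J·Δ = −F gives Δ = (-2.974, -0.595).
Then the next iterate is (x, y)₁ = (0.026, -3.595).
Re-evaluating at (0.026, -3.595): F = (3.55032, -12.71933), so ‖F‖₂ = 13.206.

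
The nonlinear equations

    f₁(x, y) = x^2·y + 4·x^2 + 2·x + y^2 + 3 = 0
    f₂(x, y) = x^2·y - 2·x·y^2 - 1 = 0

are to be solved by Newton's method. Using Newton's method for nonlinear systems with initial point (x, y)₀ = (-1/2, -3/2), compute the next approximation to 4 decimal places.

(-2.1000, 0.5636)

At (-1/2, -3/2): F = (4.8750, 0.8750).
Jacobian J = [[2·x·y + 8·x + 2, x^2 + 2·y], [2·x·y - 2·y^2, x^2 - 4·x·y]].
At the point, J = [[-0.5000, -2.7500], [-3.0000, -2.7500]] (det J = -6.8750).
Solving J·Δ = −F gives Δ = (-1.6000, 2.0636).
Then the next iterate is (x, y)₁ = (-2.1000, 0.5636).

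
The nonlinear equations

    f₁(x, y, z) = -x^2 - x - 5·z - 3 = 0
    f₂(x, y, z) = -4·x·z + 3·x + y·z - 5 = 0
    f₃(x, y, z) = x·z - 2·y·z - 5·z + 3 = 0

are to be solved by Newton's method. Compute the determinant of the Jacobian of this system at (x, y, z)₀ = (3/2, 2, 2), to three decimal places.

44.000

J = [[-2·x - 1, 0, -5], [-4·z + 3, z, -4·x + y], [z, -2·z, x - 2·y - 5]].
At the point, J = [[-4.000, 0.000, -5.000], [-5.000, 2.000, -4.000], [2.000, -4.000, -7.500]].
det J = 44.000.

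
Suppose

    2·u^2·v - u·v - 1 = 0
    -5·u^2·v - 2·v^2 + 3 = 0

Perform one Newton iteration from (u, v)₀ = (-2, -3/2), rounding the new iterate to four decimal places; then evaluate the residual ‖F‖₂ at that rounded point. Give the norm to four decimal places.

At (-2, -3/2): F = (-16.0000, 28.5000).
Jacobian J = [[4·u·v - v, 2·u^2 - u], [-10·u·v, -5·u^2 - 4·v]].
At the point, J = [[13.5000, 10.0000], [-30.0000, -14.0000]] (det J = 111.0000).
Solving J·Δ = −F gives Δ = (0.5495, 0.8581).
Then the next iterate is (u, v)₁ = (-1.4505, -0.6419).
Re-evaluating at (-1.4505, -0.6419): F = (-4.632127, 8.928557), so ‖F‖₂ = 10.0586.

10.0586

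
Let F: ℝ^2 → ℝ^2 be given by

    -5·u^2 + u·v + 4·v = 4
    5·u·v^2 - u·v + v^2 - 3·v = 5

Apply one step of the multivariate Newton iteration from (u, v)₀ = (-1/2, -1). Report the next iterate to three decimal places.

(0.007, 0.921)

At (-1/2, -1): F = (-8.750, -4.000).
Jacobian J = [[-10·u + v, u + 4], [5·v^2 - v, 10·u·v - u + 2·v - 3]].
At the point, J = [[4.000, 3.500], [6.000, 0.500]] (det J = -19.000).
Solving J·Δ = −F gives Δ = (0.507, 1.921).
Then the next iterate is (u, v)₁ = (0.007, 0.921).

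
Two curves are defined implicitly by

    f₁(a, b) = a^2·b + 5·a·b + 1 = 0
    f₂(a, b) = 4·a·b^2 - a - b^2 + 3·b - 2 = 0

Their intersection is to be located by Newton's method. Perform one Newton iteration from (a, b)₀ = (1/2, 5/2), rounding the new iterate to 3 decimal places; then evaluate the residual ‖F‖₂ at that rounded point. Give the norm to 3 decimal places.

4.666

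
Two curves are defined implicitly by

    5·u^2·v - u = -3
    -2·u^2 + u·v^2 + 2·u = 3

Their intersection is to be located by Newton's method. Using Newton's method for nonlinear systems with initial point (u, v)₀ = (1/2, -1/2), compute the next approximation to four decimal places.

(-0.9130, -5.9565)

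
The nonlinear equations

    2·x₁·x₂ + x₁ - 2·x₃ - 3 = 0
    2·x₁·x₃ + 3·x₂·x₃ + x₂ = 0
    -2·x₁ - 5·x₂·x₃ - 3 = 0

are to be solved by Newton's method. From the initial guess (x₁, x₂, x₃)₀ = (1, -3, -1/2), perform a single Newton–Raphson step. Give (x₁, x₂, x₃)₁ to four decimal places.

At (1, -3, -1/2): F = (-7.0000, 0.5000, -12.5000).
Jacobian J = [[2·x₂ + 1, 2·x₁, -2], [2·x₃, 3·x₃ + 1, 2·x₁ + 3·x₂], [-2, -5·x₃, -5·x₂]].
At the point, J = [[-5.0000, 2.0000, -2.0000], [-1.0000, -0.5000, -7.0000], [-2.0000, 2.5000, 15.0000]] (det J = 15.0000).
Solving J·Δ = −F gives Δ = (-6.6667, -11.3333, 1.8333).
Then the next iterate is (x₁, x₂, x₃)₁ = (-5.6667, -14.3333, 1.3333).

(-5.6667, -14.3333, 1.3333)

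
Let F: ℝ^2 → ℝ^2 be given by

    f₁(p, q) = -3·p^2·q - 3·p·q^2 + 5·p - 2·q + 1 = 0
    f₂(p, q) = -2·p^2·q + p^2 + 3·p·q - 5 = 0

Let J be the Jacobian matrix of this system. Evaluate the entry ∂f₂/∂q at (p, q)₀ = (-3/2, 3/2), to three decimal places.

∂f₂/∂q = -2·p^2 + 3·p.
At (-3/2, 3/2) this is -9.000.

-9.000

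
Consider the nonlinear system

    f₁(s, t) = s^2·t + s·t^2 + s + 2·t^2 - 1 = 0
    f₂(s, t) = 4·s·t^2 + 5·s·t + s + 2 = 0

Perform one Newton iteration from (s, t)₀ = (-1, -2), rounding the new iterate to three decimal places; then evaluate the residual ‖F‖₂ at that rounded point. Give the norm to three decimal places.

1.019

At (-1, -2): F = (0.000, -5.000).
Jacobian J = [[2·s·t + t^2 + 1, s^2 + 2·s·t + 4·t], [4·t^2 + 5·t + 1, 8·s·t + 5·s]].
At the point, J = [[9.000, -3.000], [7.000, 11.000]] (det J = 120.000).
Solving J·Δ = −F gives Δ = (0.125, 0.375).
Then the next iterate is (s, t)₁ = (-0.875, -1.625).
Re-evaluating at (-0.875, -1.625): F = (-0.14844, -1.00781), so ‖F‖₂ = 1.019.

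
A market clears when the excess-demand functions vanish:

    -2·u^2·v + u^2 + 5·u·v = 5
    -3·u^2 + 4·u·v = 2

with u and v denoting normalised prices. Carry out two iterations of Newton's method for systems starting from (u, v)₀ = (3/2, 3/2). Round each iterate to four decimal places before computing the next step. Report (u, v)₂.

At (3/2, 3/2): F = (1.7500, 0.2500).
Jacobian J = [[-4·u·v + 2·u + 5·v, -2·u^2 + 5·u], [-6·u + 4·v, 4·u]].
At the point, J = [[1.5000, 3.0000], [-3.0000, 6.0000]] (det J = 18.0000).
Solving J·Δ = −F gives Δ = (-0.5417, -0.3125).
Then the next iterate is (u, v)₁ = (0.9583, 1.1875).
Round to (0.9583, 1.1875) and repeat: F = (-0.572810, -0.203092), J = [[3.302175, 2.954822], [-0.9998, 3.8332]].
Δ = (0.1022, 0.0796), so (u, v)₂ = (1.0605, 1.2671).

(1.0605, 1.2671)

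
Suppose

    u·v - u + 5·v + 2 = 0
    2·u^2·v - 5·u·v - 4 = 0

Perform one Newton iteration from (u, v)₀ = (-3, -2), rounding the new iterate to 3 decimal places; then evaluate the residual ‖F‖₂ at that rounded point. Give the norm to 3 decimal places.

At (-3, -2): F = (1.000, -70.000).
Jacobian J = [[v - 1, u + 5], [4·u·v - 5·v, 2·u^2 - 5·u]].
At the point, J = [[-3.000, 2.000], [34.000, 33.000]] (det J = -167.000).
Solving J·Δ = −F gives Δ = (1.036, 1.054).
Then the next iterate is (u, v)₁ = (-1.964, -0.946).
Re-evaluating at (-1.964, -0.946): F = (1.09194, -20.58772), so ‖F‖₂ = 20.617.

20.617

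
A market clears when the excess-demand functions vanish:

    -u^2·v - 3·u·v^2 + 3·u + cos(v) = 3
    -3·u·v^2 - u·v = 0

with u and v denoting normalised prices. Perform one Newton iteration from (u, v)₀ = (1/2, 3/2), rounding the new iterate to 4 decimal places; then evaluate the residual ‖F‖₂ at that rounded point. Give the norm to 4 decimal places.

1.2263

At (1/2, 3/2): F = (-5.179263, -4.1250).
Jacobian J = [[-2·u·v - 3·v^2 + 3, -u^2 - 6·u·v - sin(v)], [-3·v^2 - v, -6·u·v - u]].
At the point, J = [[-5.2500, -5.747495], [-8.2500, -5.0000]] (det J = -21.166834).
Solving J·Δ = −F gives Δ = (0.1034, -0.9956).
Then the next iterate is (u, v)₁ = (0.6034, 0.5044).
Re-evaluating at (0.6034, 0.5044): F = (-0.958533, -0.764905), so ‖F‖₂ = 1.2263.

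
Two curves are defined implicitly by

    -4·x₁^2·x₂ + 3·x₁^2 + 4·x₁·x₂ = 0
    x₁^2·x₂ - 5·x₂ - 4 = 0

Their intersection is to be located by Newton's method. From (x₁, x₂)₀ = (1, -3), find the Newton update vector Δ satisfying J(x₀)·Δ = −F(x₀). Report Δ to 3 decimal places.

At (1, -3): F = (3.000, 8.000).
Jacobian J = [[-8·x₁·x₂ + 6·x₁ + 4·x₂, -4·x₁^2 + 4·x₁], [2·x₁·x₂, x₁^2 - 5]].
At the point, J = [[18.000, 0.000], [-6.000, -4.000]] (det J = -72.000).
Solving J·Δ = −F gives Δ = (-0.167, 2.250).

(-0.167, 2.250)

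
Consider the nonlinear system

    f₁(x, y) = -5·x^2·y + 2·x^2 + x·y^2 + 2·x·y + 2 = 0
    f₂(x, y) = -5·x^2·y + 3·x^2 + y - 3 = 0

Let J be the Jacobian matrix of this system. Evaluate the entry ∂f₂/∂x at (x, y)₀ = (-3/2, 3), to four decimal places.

∂f₂/∂x = -10·x·y + 6·x.
At (-3/2, 3) this is 36.0000.

36.0000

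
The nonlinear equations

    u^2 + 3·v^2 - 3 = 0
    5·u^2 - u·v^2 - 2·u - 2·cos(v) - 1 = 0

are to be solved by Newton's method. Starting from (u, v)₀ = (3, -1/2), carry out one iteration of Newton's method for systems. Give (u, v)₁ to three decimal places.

At (3, -1/2): F = (6.750, 35.49483).
Jacobian J = [[2·u, 6·v], [10·u - v^2 - 2, -2·u·v + 2·sin(v)]].
At the point, J = [[6.000, -3.000], [27.750, 2.04115]] (det J = 95.49689).
Solving J·Δ = −F gives Δ = (-1.259, -0.269).
Then the next iterate is (u, v)₁ = (1.741, -0.769).

(1.741, -0.769)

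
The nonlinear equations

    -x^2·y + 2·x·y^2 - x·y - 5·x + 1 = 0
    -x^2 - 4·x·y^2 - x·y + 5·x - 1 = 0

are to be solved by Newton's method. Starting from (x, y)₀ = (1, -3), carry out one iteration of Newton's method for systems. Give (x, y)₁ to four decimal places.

At (1, -3): F = (20.0000, -30.0000).
Jacobian J = [[-2·x·y + 2·y^2 - y - 5, -x^2 + 4·x·y - x], [-2·x - 4·y^2 - y + 5, -8·x·y - x]].
At the point, J = [[22.0000, -14.0000], [-30.0000, 23.0000]] (det J = 86.0000).
Solving J·Δ = −F gives Δ = (-0.4651, 0.6977).
Then the next iterate is (x, y)₁ = (0.5349, -2.3023).

(0.5349, -2.3023)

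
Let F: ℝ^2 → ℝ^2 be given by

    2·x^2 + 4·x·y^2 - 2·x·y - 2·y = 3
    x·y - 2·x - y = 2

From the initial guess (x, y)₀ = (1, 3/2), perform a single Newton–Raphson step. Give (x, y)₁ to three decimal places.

(-7.000, 11.250)

At (1, 3/2): F = (2.000, -4.000).
Jacobian J = [[4·x + 4·y^2 - 2·y, 8·x·y - 2·x - 2], [y - 2, x - 1]].
At the point, J = [[10.000, 8.000], [-0.500, 0.000]] (det J = 4.000).
Solving J·Δ = −F gives Δ = (-8.000, 9.750).
Then the next iterate is (x, y)₁ = (-7.000, 11.250).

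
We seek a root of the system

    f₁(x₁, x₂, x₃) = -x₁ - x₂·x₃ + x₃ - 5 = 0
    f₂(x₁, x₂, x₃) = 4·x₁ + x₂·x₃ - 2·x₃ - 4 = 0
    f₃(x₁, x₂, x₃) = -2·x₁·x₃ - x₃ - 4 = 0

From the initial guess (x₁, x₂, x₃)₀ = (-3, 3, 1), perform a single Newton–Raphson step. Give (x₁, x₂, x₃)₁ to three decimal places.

At (-3, 3, 1): F = (-4.000, -15.000, 1.000).
Jacobian J = [[-1, -x₃, -x₂ + 1], [4, x₃, x₂ - 2], [-2·x₃, 0, -2·x₁ - 1]].
At the point, J = [[-1.000, -1.000, -2.000], [4.000, 1.000, 1.000], [-2.000, 0.000, 5.000]] (det J = 13.000).
Solving J·Δ = −F gives Δ = (7.231, -16.615, 2.692).
Then the next iterate is (x₁, x₂, x₃)₁ = (4.231, -13.615, 3.692).

(4.231, -13.615, 3.692)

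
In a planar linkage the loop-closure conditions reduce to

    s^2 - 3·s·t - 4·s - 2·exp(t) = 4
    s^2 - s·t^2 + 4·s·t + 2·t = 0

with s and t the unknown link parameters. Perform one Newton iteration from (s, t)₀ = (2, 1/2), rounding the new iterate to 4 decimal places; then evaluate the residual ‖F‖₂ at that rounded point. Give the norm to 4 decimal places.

11.7658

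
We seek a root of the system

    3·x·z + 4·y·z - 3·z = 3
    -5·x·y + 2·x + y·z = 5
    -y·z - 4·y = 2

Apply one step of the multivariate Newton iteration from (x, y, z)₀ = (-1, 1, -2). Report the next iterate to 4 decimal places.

(-2.2778, 5.1667, -14.3333)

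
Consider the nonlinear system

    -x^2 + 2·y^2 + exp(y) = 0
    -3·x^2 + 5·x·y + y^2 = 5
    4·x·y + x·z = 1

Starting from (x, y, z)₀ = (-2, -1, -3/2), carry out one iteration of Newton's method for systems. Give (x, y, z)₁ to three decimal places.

At (-2, -1, -3/2): F = (-1.63212, -6.000, 10.000).
Jacobian J = [[-2·x, 4·y + exp(y), 0], [-6·x + 5·y, 5·x + 2·y, 0], [4·y + z, 4·x, x]].
At the point, J = [[4.000, -3.63212, 0.000], [7.000, -12.000, 0.000], [-5.500, -8.000, -2.000]] (det J = 45.15031).
Solving J·Δ = −F gives Δ = (-0.098, -0.557, 7.497).
Then the next iterate is (x, y, z)₁ = (-2.098, -1.557, 5.997).

(-2.098, -1.557, 5.997)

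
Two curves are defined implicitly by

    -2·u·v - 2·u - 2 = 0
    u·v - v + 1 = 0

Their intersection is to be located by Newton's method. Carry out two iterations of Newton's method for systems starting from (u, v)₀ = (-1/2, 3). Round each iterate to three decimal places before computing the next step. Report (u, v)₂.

At (-1/2, 3): F = (2.000, -3.500).
Jacobian J = [[-2·v - 2, -2·u], [v, u - 1]].
At the point, J = [[-8.000, 1.000], [3.000, -1.500]] (det J = 9.000).
Solving J·Δ = −F gives Δ = (-0.056, -2.444).
Then the next iterate is (u, v)₁ = (-0.556, 0.556).
Round to (-0.556, 0.556) and repeat: F = (-0.26973, 0.13486), J = [[-3.112, 1.112], [0.556, -1.556]].
Δ = (-0.064, 0.064), so (u, v)₂ = (-0.620, 0.620).

(-0.620, 0.620)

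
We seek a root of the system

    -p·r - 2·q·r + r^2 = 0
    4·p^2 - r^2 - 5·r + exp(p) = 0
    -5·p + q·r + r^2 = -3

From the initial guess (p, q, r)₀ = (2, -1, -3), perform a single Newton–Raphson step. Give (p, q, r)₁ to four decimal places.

(0.6831, -0.4307, -1.5891)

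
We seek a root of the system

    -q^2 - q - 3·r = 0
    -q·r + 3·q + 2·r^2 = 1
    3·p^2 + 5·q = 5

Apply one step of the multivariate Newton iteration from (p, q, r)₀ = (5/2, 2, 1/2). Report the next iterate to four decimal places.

At (5/2, 2, 1/2): F = (-7.5000, 4.5000, 23.7500).
Jacobian J = [[0, -2·q - 1, -3], [0, -r + 3, -q + 4·r], [6·p, 5, 0]].
At the point, J = [[0.0000, -5.0000, -3.0000], [0.0000, 2.5000, 0.0000], [15.0000, 5.0000, 0.0000]] (det J = 112.5000).
Solving J·Δ = −F gives Δ = (-0.9833, -1.8000, 0.5000).
Then the next iterate is (p, q, r)₁ = (1.5167, 0.2000, 1.0000).

(1.5167, 0.2000, 1.0000)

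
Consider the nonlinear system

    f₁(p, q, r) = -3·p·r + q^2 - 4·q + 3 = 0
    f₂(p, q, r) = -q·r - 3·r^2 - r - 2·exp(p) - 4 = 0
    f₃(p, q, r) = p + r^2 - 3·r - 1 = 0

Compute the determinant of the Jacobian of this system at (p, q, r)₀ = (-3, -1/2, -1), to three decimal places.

-49.011

J = [[-3·r, 2·q - 4, -3·p], [-2·exp(p), -r, -q - 6·r - 1], [1, 0, 2·r - 3]].
At the point, J = [[3.000, -5.000, 9.000], [-0.09957, 1.000, 5.500], [1.000, 0.000, -5.000]].
det J = -49.011.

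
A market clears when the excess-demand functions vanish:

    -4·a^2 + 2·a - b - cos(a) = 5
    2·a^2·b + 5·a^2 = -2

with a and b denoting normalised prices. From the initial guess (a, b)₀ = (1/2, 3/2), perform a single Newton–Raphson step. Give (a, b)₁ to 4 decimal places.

At (1/2, 3/2): F = (-7.377583, 4.0000).
Jacobian J = [[-8·a + sin(a) + 2, -1], [4·a·b + 10·a, 2·a^2]].
At the point, J = [[-1.520574, -1.0000], [8.0000, 0.5000]] (det J = 7.239713).
Solving J·Δ = −F gives Δ = (-0.0430, -7.3122).
Then the next iterate is (a, b)₁ = (0.4570, -5.8122).

(0.4570, -5.8122)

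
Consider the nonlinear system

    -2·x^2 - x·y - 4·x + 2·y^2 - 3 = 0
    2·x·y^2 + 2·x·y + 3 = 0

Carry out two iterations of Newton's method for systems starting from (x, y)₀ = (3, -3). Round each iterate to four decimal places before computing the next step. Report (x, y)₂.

(0.7222, -1.6294)

At (3, -3): F = (-6.0000, 39.0000).
Jacobian J = [[-4·x - y - 4, -x + 4·y], [2·y^2 + 2·y, 4·x·y + 2·x]].
At the point, J = [[-13.0000, -15.0000], [12.0000, -30.0000]] (det J = 570.0000).
Solving J·Δ = −F gives Δ = (-1.3421, 0.7632).
Then the next iterate is (x, y)₁ = (1.6579, -2.2368).
Round to (1.6579, -2.2368) and repeat: F = (-1.413926, 12.173075), J = [[-8.3948, -10.6051], [5.532948, -11.517763]].
Δ = (-0.9357, 0.6074), so (x, y)₂ = (0.7222, -1.6294).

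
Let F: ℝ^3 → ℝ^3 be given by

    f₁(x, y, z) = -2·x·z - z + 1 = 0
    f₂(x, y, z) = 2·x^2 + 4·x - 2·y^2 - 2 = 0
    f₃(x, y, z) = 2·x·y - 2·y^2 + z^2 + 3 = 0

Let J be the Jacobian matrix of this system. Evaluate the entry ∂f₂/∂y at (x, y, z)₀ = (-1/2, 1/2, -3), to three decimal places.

∂f₂/∂y = -4·y.
At (-1/2, 1/2, -3) this is -2.000.

-2.000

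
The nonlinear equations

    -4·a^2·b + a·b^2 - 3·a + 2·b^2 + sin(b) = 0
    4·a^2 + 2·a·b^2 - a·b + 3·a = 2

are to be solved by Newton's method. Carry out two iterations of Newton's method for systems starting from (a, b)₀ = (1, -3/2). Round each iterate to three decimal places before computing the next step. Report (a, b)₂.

(0.335, -0.937)

At (1, -3/2): F = (8.75251, 11.000).
Jacobian J = [[-8·a·b + b^2 - 3, -4·a^2 + 2·a·b + 4·b + cos(b)], [8·a + 2·b^2 - b + 3, 4·a·b - a]].
At the point, J = [[11.250, -12.92926], [17.000, -7.000]] (det J = 141.04747).
Solving J·Δ = −F gives Δ = (-0.574, 0.178).
Then the next iterate is (a, b)₁ = (0.426, -1.322).
Round to (0.426, -1.322) and repeat: F = (2.95232, 2.05610), J = [[3.25306, -6.89401], [11.22537, -2.67869]].
Δ = (-0.091, 0.385), so (a, b)₂ = (0.335, -0.937).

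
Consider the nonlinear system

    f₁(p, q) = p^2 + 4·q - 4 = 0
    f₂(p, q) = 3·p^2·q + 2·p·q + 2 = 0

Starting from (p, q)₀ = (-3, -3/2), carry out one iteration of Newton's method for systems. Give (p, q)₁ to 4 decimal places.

(-2.5631, -0.5946)

At (-3, -3/2): F = (-1.0000, -29.5000).
Jacobian J = [[2·p, 4], [6·p·q + 2·q, 3·p^2 + 2·p]].
At the point, J = [[-6.0000, 4.0000], [24.0000, 21.0000]] (det J = -222.0000).
Solving J·Δ = −F gives Δ = (0.4369, 0.9054).
Then the next iterate is (p, q)₁ = (-2.5631, -0.5946).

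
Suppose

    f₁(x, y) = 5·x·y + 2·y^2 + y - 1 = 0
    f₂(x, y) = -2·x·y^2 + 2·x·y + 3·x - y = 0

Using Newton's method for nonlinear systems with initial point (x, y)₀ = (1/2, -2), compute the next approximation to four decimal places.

(0.3602, -1.6894)

At (1/2, -2): F = (0.0000, -2.5000).
Jacobian J = [[5·y, 5·x + 4·y + 1], [-2·y^2 + 2·y + 3, -4·x·y + 2·x - 1]].
At the point, J = [[-10.0000, -4.5000], [-9.0000, 4.0000]] (det J = -80.5000).
Solving J·Δ = −F gives Δ = (-0.1398, 0.3106).
Then the next iterate is (x, y)₁ = (0.3602, -1.6894).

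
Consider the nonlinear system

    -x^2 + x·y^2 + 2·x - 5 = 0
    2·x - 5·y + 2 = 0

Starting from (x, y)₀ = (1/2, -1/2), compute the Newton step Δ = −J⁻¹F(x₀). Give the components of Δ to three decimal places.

(4.452, 2.881)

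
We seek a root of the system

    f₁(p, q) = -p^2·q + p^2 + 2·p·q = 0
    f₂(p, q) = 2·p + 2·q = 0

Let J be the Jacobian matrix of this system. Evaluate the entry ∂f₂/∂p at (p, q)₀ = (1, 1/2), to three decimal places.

2.000

∂f₂/∂p = 2.
At (1, 1/2) this is 2.000.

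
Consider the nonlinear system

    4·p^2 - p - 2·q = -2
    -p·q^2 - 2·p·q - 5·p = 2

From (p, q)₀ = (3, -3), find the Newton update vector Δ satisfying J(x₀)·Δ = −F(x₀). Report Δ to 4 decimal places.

At (3, -3): F = (41.0000, -26.0000).
Jacobian J = [[8·p - 1, -2], [-q^2 - 2·q - 5, -2·p·q - 2·p]].
At the point, J = [[23.0000, -2.0000], [-8.0000, 12.0000]] (det J = 260.0000).
Solving J·Δ = −F gives Δ = (-1.6923, 1.0385).

(-1.6923, 1.0385)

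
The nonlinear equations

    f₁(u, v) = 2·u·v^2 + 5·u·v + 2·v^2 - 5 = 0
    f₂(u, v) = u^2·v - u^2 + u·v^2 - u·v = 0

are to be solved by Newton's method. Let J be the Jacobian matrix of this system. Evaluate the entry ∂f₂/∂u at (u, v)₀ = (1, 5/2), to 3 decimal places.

6.750

∂f₂/∂u = 2·u·v - 2·u + v^2 - v.
At (1, 5/2) this is 6.750.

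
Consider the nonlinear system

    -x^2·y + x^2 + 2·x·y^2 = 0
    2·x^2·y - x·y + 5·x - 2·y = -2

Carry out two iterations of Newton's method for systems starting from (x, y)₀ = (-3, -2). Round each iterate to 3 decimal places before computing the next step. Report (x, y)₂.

At (-3, -2): F = (3.000, -51.000).
Jacobian J = [[-2·x·y + 2·x + 2·y^2, -x^2 + 4·x·y], [4·x·y - y + 5, 2·x^2 - x - 2]].
At the point, J = [[-10.000, 15.000], [31.000, 19.000]] (det J = -655.000).
Solving J·Δ = −F gives Δ = (1.255, 0.637).
Then the next iterate is (x, y)₁ = (-1.745, -1.363).
Round to (-1.745, -1.363) and repeat: F = (0.71178, -14.67817), J = [[-4.53133, 6.46871], [15.87674, 5.83505]].
Δ = (0.767, 0.428), so (x, y)₂ = (-0.978, -0.935).

(-0.978, -0.935)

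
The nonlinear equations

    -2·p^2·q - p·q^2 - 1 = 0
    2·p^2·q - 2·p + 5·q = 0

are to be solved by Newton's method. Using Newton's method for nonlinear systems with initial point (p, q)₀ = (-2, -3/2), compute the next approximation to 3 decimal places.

(-2.343, -0.044)

At (-2, -3/2): F = (15.500, -15.500).
Jacobian J = [[-4·p·q - q^2, -2·p^2 - 2·p·q], [4·p·q - 2, 2·p^2 + 5]].
At the point, J = [[-14.250, -14.000], [10.000, 13.000]] (det J = -45.250).
Solving J·Δ = −F gives Δ = (-0.343, 1.456).
Then the next iterate is (p, q)₁ = (-2.343, -0.044).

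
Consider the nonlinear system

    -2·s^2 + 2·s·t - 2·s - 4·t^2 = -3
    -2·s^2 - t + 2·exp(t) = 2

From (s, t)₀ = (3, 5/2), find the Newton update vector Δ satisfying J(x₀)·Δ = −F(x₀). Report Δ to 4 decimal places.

At (3, 5/2): F = (-31.0000, 1.864988).
Jacobian J = [[-4·s + 2·t - 2, 2·s - 8·t], [-4·s, 2·exp(t) - 1]].
At the point, J = [[-9.0000, -14.0000], [-12.0000, 23.364988]] (det J = -378.284891).
Solving J·Δ = −F gives Δ = (-1.8457, -1.0278).

(-1.8457, -1.0278)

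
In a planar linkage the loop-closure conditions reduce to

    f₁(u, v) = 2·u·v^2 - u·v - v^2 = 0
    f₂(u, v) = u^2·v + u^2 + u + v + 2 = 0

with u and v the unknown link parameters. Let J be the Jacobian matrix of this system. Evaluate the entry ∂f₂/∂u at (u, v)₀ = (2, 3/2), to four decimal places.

∂f₂/∂u = 2·u·v + 2·u + 1.
At (2, 3/2) this is 11.0000.

11.0000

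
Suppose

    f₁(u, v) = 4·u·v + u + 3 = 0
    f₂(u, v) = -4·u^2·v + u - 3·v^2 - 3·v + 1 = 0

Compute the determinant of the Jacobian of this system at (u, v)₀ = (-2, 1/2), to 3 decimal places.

J = [[4·v + 1, 4·u], [-8·u·v + 1, -4·u^2 - 6·v - 3]].
At the point, J = [[3.000, -8.000], [9.000, -22.000]].
det J = 6.000.

6.000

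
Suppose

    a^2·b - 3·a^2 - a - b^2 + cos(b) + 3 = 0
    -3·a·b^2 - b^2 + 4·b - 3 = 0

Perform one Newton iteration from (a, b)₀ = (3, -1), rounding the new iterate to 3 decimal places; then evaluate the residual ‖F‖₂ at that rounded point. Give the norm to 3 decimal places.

At (3, -1): F = (-36.45970, -17.000).
Jacobian J = [[2·a·b - 6·a - 1, a^2 - 2·b - sin(b)], [-3·b^2, -6·a·b - 2·b + 4]].
At the point, J = [[-25.000, 11.84147], [-3.000, 24.000]] (det J = -564.47559).
Solving J·Δ = −F gives Δ = (-1.194, 0.559).
Then the next iterate is (a, b)₁ = (1.806, -0.441).
Re-evaluating at (1.806, -0.441): F = (-9.31945, -6.01218), so ‖F‖₂ = 11.090.

11.090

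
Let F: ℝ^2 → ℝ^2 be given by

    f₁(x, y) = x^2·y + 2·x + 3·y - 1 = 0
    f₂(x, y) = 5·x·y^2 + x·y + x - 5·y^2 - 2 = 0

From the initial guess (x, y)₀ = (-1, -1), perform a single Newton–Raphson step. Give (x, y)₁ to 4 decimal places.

(0.5179, -0.7679)

At (-1, -1): F = (-7.0000, -12.0000).
Jacobian J = [[2·x·y + 2, x^2 + 3], [5·y^2 + y + 1, 10·x·y + x - 10·y]].
At the point, J = [[4.0000, 4.0000], [5.0000, 19.0000]] (det J = 56.0000).
Solving J·Δ = −F gives Δ = (1.5179, 0.2321).
Then the next iterate is (x, y)₁ = (0.5179, -0.7679).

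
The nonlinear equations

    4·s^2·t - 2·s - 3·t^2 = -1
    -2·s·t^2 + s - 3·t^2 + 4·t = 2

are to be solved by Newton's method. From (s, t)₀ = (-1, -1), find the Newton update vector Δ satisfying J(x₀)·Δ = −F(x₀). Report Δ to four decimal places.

At (-1, -1): F = (-4.0000, -8.0000).
Jacobian J = [[8·s·t - 2, 4·s^2 - 6·t], [-2·t^2 + 1, -4·s·t - 6·t + 4]].
At the point, J = [[6.0000, 10.0000], [-1.0000, 6.0000]] (det J = 46.0000).
Solving J·Δ = −F gives Δ = (-1.2174, 1.1304).

(-1.2174, 1.1304)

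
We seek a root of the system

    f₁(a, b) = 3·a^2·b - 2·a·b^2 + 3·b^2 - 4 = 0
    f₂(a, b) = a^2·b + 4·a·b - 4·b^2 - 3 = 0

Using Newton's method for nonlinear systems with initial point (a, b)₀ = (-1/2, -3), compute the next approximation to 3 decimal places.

(-0.800, -1.604)

At (-1/2, -3): F = (29.750, -33.750).
Jacobian J = [[6·a·b - 2·b^2, 3·a^2 - 4·a·b + 6·b], [2·a·b + 4·b, a^2 + 4·a - 8·b]].
At the point, J = [[-9.000, -23.250], [-9.000, 22.250]] (det J = -409.500).
Solving J·Δ = −F gives Δ = (-0.300, 1.396).
Then the next iterate is (a, b)₁ = (-0.800, -1.604).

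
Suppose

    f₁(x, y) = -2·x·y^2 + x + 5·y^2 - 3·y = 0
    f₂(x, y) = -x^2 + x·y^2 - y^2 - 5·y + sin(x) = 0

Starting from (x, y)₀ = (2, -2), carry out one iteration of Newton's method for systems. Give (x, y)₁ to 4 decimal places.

(2.5265, -0.8122)

At (2, -2): F = (12.0000, 10.909297).
Jacobian J = [[-2·y^2 + 1, -4·x·y + 10·y - 3], [-2·x + y^2 + cos(x), 2·x·y - 2·y - 5]].
At the point, J = [[-7.0000, -7.0000], [-0.416147, -9.0000]] (det J = 60.086972).
Solving J·Δ = −F gives Δ = (0.5265, 1.1878).
Then the next iterate is (x, y)₁ = (2.5265, -0.8122).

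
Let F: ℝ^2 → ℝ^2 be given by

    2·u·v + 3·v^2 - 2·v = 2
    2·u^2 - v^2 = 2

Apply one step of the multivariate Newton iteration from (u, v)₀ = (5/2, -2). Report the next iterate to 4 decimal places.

At (5/2, -2): F = (4.0000, 6.5000).
Jacobian J = [[2·v, 2·u + 6·v - 2], [4·u, -2·v]].
At the point, J = [[-4.0000, -9.0000], [10.0000, 4.0000]] (det J = 74.0000).
Solving J·Δ = −F gives Δ = (-1.0068, 0.8919).
Then the next iterate is (u, v)₁ = (1.4932, -1.1081).

(1.4932, -1.1081)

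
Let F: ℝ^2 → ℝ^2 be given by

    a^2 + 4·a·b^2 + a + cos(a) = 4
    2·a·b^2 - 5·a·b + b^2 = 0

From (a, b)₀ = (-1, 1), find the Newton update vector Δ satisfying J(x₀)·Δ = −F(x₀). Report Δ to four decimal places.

At (-1, 1): F = (-7.459698, 4.0000).
Jacobian J = [[2·a + 4·b^2 - sin(a) + 1, 8·a·b], [2·b^2 - 5·b, 4·a·b - 5·a + 2·b]].
At the point, J = [[3.841471, -8.0000], [-3.0000, 3.0000]] (det J = -12.475587).
Solving J·Δ = −F gives Δ = (0.7712, -0.5622).

(0.7712, -0.5622)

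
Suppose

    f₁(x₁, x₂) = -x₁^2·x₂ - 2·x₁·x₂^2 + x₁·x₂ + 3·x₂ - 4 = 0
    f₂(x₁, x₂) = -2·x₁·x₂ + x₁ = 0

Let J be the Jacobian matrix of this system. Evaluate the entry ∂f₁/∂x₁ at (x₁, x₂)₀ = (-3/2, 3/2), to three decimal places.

1.500

∂f₁/∂x₁ = -2·x₁·x₂ - 2·x₂^2 + x₂.
At (-3/2, 3/2) this is 1.500.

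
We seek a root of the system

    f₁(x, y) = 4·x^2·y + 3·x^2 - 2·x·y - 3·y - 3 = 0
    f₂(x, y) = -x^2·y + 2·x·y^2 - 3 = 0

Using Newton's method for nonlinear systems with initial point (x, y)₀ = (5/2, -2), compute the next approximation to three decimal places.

(2.591, -0.813)

At (5/2, -2): F = (-18.250, 29.500).
Jacobian J = [[8·x·y + 6·x - 2·y, 4·x^2 - 2·x - 3], [-2·x·y + 2·y^2, -x^2 + 4·x·y]].
At the point, J = [[-21.000, 17.000], [18.000, -26.250]] (det J = 245.250).
Solving J·Δ = −F gives Δ = (0.091, 1.187).
Then the next iterate is (x, y)₁ = (2.591, -0.813).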